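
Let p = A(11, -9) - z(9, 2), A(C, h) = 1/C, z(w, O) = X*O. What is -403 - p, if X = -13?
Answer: -4720/11 ≈ -429.09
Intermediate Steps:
z(w, O) = -13*O
p = 287/11 (p = 1/11 - (-13)*2 = 1/11 - 1*(-26) = 1/11 + 26 = 287/11 ≈ 26.091)
-403 - p = -403 - 1*287/11 = -403 - 287/11 = -4720/11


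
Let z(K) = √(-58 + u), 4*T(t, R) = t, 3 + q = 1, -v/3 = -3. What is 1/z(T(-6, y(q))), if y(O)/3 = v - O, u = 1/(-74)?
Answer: -I*√3922/477 ≈ -0.13129*I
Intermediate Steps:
v = 9 (v = -3*(-3) = 9)
q = -2 (q = -3 + 1 = -2)
u = -1/74 ≈ -0.013514
y(O) = 27 - 3*O (y(O) = 3*(9 - O) = 27 - 3*O)
T(t, R) = t/4
z(K) = 9*I*√3922/74 (z(K) = √(-58 - 1/74) = √(-4293/74) = 9*I*√3922/74)
1/z(T(-6, y(q))) = 1/(9*I*√3922/74) = -I*√3922/477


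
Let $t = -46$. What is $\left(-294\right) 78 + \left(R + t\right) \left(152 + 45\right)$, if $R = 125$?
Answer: $-7369$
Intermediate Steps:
$\left(-294\right) 78 + \left(R + t\right) \left(152 + 45\right) = \left(-294\right) 78 + \left(125 - 46\right) \left(152 + 45\right) = -22932 + 79 \cdot 197 = -22932 + 15563 = -7369$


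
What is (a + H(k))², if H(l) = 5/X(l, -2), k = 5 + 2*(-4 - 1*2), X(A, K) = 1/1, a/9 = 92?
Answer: 693889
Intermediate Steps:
a = 828 (a = 9*92 = 828)
X(A, K) = 1
k = -7 (k = 5 + 2*(-4 - 2) = 5 + 2*(-6) = 5 - 12 = -7)
H(l) = 5 (H(l) = 5/1 = 5*1 = 5)
(a + H(k))² = (828 + 5)² = 833² = 693889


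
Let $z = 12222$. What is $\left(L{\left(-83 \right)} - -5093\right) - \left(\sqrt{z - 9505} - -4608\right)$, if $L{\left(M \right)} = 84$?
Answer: $569 - \sqrt{2717} \approx 516.88$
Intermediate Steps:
$\left(L{\left(-83 \right)} - -5093\right) - \left(\sqrt{z - 9505} - -4608\right) = \left(84 - -5093\right) - \left(\sqrt{12222 - 9505} - -4608\right) = \left(84 + 5093\right) - \left(\sqrt{2717} + 4608\right) = 5177 - \left(4608 + \sqrt{2717}\right) = 569 - \sqrt{2717}$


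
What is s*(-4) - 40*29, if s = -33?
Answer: -1028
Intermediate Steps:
s*(-4) - 40*29 = -33*(-4) - 40*29 = 132 - 1160 = -1028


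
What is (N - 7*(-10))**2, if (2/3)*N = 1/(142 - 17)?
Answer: 306355009/62500 ≈ 4901.7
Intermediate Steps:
N = 3/250 (N = 3/(2*(142 - 17)) = (3/2)/125 = (3/2)*(1/125) = 3/250 ≈ 0.012000)
(N - 7*(-10))**2 = (3/250 - 7*(-10))**2 = (3/250 + 70)**2 = (17503/250)**2 = 306355009/62500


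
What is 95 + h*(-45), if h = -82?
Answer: 3785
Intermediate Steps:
95 + h*(-45) = 95 - 82*(-45) = 95 + 3690 = 3785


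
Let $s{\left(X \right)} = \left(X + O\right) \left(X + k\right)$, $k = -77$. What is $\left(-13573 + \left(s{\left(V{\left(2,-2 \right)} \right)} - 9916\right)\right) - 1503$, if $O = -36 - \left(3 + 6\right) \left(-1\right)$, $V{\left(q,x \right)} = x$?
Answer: $-22701$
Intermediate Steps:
$O = -27$ ($O = -36 - 9 \left(-1\right) = -36 - -9 = -36 + 9 = -27$)
$s{\left(X \right)} = \left(-77 + X\right) \left(-27 + X\right)$ ($s{\left(X \right)} = \left(X - 27\right) \left(X - 77\right) = \left(-27 + X\right) \left(-77 + X\right) = \left(-77 + X\right) \left(-27 + X\right)$)
$\left(-13573 + \left(s{\left(V{\left(2,-2 \right)} \right)} - 9916\right)\right) - 1503 = \left(-13573 + \left(\left(2079 + \left(-2\right)^{2} - -208\right) - 9916\right)\right) - 1503 = \left(-13573 + \left(\left(2079 + 4 + 208\right) - 9916\right)\right) - 1503 = \left(-13573 + \left(2291 - 9916\right)\right) - 1503 = \left(-13573 - 7625\right) - 1503 = -21198 - 1503 = -22701$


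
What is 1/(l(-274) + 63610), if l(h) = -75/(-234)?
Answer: 78/4961605 ≈ 1.5721e-5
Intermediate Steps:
l(h) = 25/78 (l(h) = -75*(-1/234) = 25/78)
1/(l(-274) + 63610) = 1/(25/78 + 63610) = 1/(4961605/78) = 78/4961605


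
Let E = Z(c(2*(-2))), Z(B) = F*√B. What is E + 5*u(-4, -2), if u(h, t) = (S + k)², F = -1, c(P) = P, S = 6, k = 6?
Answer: 720 - 2*I ≈ 720.0 - 2.0*I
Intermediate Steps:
Z(B) = -√B
u(h, t) = 144 (u(h, t) = (6 + 6)² = 12² = 144)
E = -2*I (E = -√(2*(-2)) = -√(-4) = -2*I ≈ -2.0*I)
E + 5*u(-4, -2) = -2*I + 5*144 = -2*I + 720 = 720 - 2*I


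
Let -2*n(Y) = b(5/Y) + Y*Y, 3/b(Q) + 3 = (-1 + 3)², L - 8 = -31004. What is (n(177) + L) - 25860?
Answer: -72522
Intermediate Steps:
L = -30996 (L = 8 - 31004 = -30996)
b(Q) = 3 (b(Q) = 3/(-3 + (-1 + 3)²) = 3/(-3 + 2²) = 3/(-3 + 4) = 3/1 = 3*1 = 3)
n(Y) = -3/2 - Y²/2 (n(Y) = -(3 + Y*Y)/2 = -(3 + Y²)/2 = -3/2 - Y²/2)
(n(177) + L) - 25860 = ((-3/2 - ½*177²) - 30996) - 25860 = ((-3/2 - ½*31329) - 30996) - 25860 = ((-3/2 - 31329/2) - 30996) - 25860 = (-15666 - 30996) - 25860 = -46662 - 25860 = -72522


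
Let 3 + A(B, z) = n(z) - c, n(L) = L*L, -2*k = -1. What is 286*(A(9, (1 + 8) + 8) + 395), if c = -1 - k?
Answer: 195195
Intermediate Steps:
k = ½ (k = -½*(-1) = ½ ≈ 0.50000)
c = -3/2 (c = -1 - 1*½ = -1 - ½ = -3/2 ≈ -1.5000)
n(L) = L²
A(B, z) = -3/2 + z² (A(B, z) = -3 + (z² - 1*(-3/2)) = -3 + (z² + 3/2) = -3 + (3/2 + z²) = -3/2 + z²)
286*(A(9, (1 + 8) + 8) + 395) = 286*((-3/2 + ((1 + 8) + 8)²) + 395) = 286*((-3/2 + (9 + 8)²) + 395) = 286*((-3/2 + 17²) + 395) = 286*((-3/2 + 289) + 395) = 286*(575/2 + 395) = 286*(1365/2) = 195195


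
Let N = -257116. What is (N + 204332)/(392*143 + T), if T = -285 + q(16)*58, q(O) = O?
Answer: -52784/56699 ≈ -0.93095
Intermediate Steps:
T = 643 (T = -285 + 16*58 = -285 + 928 = 643)
(N + 204332)/(392*143 + T) = (-257116 + 204332)/(392*143 + 643) = -52784/(56056 + 643) = -52784/56699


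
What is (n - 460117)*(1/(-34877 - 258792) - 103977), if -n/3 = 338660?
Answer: 45072358579960558/293669 ≈ 1.5348e+11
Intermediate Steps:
n = -1015980 (n = -3*338660 = -1015980)
(n - 460117)*(1/(-34877 - 258792) - 103977) = (-1015980 - 460117)*(1/(-34877 - 258792) - 103977) = -1476097*(1/(-293669) - 103977) = -1476097*(-1/293669 - 103977) = -1476097*(-30534821614/293669) = 45072358579960558/293669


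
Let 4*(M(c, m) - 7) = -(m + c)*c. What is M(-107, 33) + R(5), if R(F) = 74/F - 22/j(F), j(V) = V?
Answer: -19621/10 ≈ -1962.1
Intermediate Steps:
M(c, m) = 7 - c*(c + m)/4 (M(c, m) = 7 + (-(m + c)*c)/4 = 7 + (-(c + m)*c)/4 = 7 + (-c*(c + m))/4 = 7 - c*(c + m)/4)
R(F) = 52/F (R(F) = 74/F - 22/F = 52/F)
M(-107, 33) + R(5) = (7 - ¼*(-107)² - ¼*(-107)*33) + 52/5 = (7 - ¼*11449 + 3531/4) + 52*(⅕) = (7 - 11449/4 + 3531/4) + 52/5 = -3945/2 + 52/5 = -19621/10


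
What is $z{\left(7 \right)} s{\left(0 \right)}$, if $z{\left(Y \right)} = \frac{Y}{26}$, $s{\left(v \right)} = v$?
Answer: $0$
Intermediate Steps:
$z{\left(Y \right)} = \frac{Y}{26}$ ($z{\left(Y \right)} = Y \frac{1}{26} = \frac{Y}{26}$)
$z{\left(7 \right)} s{\left(0 \right)} = \frac{1}{26} \cdot 7 \cdot 0 = \frac{7}{26} \cdot 0 = 0$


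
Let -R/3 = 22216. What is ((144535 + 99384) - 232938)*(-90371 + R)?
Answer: -1724225639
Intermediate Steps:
R = -66648 (R = -3*22216 = -66648)
((144535 + 99384) - 232938)*(-90371 + R) = ((144535 + 99384) - 232938)*(-90371 - 66648) = (243919 - 232938)*(-157019) = 10981*(-157019) = -1724225639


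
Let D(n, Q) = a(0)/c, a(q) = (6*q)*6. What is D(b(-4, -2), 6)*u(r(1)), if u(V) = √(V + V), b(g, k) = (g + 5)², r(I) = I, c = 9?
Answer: 0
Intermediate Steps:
b(g, k) = (5 + g)²
u(V) = √2*√V (u(V) = √(2*V) = √2*√V)
a(q) = 36*q
D(n, Q) = 0 (D(n, Q) = (36*0)/9 = 0*(⅑) = 0)
D(b(-4, -2), 6)*u(r(1)) = 0*(√2*√1) = 0*(√2*1) = 0*√2 = 0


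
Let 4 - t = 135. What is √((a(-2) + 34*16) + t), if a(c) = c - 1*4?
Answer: √407 ≈ 20.174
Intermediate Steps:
a(c) = -4 + c (a(c) = c - 4 = -4 + c)
t = -131 (t = 4 - 1*135 = 4 - 135 = -131)
√((a(-2) + 34*16) + t) = √(((-4 - 2) + 34*16) - 131) = √((-6 + 544) - 131) = √(538 - 131) = √407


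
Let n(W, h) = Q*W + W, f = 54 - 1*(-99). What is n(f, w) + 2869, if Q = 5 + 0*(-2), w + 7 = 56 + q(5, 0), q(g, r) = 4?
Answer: 3787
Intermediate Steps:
f = 153 (f = 54 + 99 = 153)
w = 53 (w = -7 + (56 + 4) = -7 + 60 = 53)
Q = 5 (Q = 5 + 0 = 5)
n(W, h) = 6*W (n(W, h) = 5*W + W = 6*W)
n(f, w) + 2869 = 6*153 + 2869 = 918 + 2869 = 3787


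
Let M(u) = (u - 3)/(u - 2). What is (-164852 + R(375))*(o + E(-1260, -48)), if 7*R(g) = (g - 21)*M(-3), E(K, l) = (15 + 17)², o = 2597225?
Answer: -14985910364304/35 ≈ -4.2817e+11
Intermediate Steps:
M(u) = (-3 + u)/(-2 + u)
E(K, l) = 1024 (E(K, l) = 32² = 1024)
R(g) = -18/5 + 6*g/35 (R(g) = ((g - 21)*((-3 - 3)/(-2 - 3)))/7 = ((-21 + g)*(-6/(-5)))/7 = ((-21 + g)*(-⅕*(-6)))/7 = ((-21 + g)*(6/5))/7 = (-126/5 + 6*g/5)/7 = -18/5 + 6*g/35)
(-164852 + R(375))*(o + E(-1260, -48)) = (-164852 + (-18/5 + (6/35)*375))*(2597225 + 1024) = (-164852 + (-18/5 + 450/7))*2598249 = (-164852 + 2124/35)*2598249 = -5767696/35*2598249 = -14985910364304/35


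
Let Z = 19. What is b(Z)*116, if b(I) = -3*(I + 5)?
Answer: -8352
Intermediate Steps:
b(I) = -15 - 3*I (b(I) = -3*(5 + I) = -15 - 3*I)
b(Z)*116 = (-15 - 3*19)*116 = (-15 - 57)*116 = -72*116 = -8352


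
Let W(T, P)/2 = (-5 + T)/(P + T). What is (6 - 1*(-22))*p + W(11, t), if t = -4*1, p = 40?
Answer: 7852/7 ≈ 1121.7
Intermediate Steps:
t = -4
W(T, P) = 2*(-5 + T)/(P + T) (W(T, P) = 2*((-5 + T)/(P + T)) = 2*(-5 + T)/(P + T))
(6 - 1*(-22))*p + W(11, t) = (6 - 1*(-22))*40 + 2*(-5 + 11)/(-4 + 11) = (6 + 22)*40 + 2*6/7 = 28*40 + 2*(⅐)*6 = 1120 + 12/7 = 7852/7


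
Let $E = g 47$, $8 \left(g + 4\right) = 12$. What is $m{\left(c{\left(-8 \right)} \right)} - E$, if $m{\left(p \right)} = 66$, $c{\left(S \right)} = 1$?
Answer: $\frac{367}{2} \approx 183.5$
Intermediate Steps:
$g = - \frac{5}{2}$ ($g = -4 + \frac{1}{8} \cdot 12 = -4 + \frac{3}{2} = - \frac{5}{2} \approx -2.5$)
$E = - \frac{235}{2}$ ($E = \left(- \frac{5}{2}\right) 47 = - \frac{235}{2} \approx -117.5$)
$m{\left(c{\left(-8 \right)} \right)} - E = 66 - - \frac{235}{2} = 66 + \frac{235}{2} = \frac{367}{2}$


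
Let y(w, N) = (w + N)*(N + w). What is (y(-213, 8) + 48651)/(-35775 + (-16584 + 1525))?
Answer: -45338/25417 ≈ -1.7838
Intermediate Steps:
y(w, N) = (N + w)² (y(w, N) = (N + w)*(N + w) = (N + w)²)
(y(-213, 8) + 48651)/(-35775 + (-16584 + 1525)) = ((8 - 213)² + 48651)/(-35775 + (-16584 + 1525)) = ((-205)² + 48651)/(-35775 - 15059) = (42025 + 48651)/(-50834) = 90676*(-1/50834) = -45338/25417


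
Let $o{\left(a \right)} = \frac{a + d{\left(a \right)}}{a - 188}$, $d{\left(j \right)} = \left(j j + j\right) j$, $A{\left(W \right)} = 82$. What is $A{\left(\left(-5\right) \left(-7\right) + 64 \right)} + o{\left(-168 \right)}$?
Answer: $\frac{1185692}{89} \approx 13322.0$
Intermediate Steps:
$d{\left(j \right)} = j \left(j + j^{2}\right)$ ($d{\left(j \right)} = \left(j^{2} + j\right) j = \left(j + j^{2}\right) j = j \left(j + j^{2}\right)$)
$o{\left(a \right)} = \frac{a + a^{2} \left(1 + a\right)}{-188 + a}$ ($o{\left(a \right)} = \frac{a + a^{2} \left(1 + a\right)}{a - 188} = \frac{a + a^{2} \left(1 + a\right)}{-188 + a}$)
$A{\left(\left(-5\right) \left(-7\right) + 64 \right)} + o{\left(-168 \right)} = 82 - \frac{168 \left(1 - 168 \left(1 - 168\right)\right)}{-188 - 168} = 82 - \frac{168 \left(1 - -28056\right)}{-356} = 82 - - \frac{42 \left(1 + 28056\right)}{89} = 82 - \left(- \frac{42}{89}\right) 28057 = 82 + \frac{1178394}{89} = \frac{1185692}{89}$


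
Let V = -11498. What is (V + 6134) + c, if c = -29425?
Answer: -34789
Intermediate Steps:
(V + 6134) + c = (-11498 + 6134) - 29425 = -5364 - 29425 = -34789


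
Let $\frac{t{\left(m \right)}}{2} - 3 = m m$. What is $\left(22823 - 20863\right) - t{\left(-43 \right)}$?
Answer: $-1744$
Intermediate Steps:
$t{\left(m \right)} = 6 + 2 m^{2}$ ($t{\left(m \right)} = 6 + 2 m m = 6 + 2 m^{2}$)
$\left(22823 - 20863\right) - t{\left(-43 \right)} = \left(22823 - 20863\right) - \left(6 + 2 \left(-43\right)^{2}\right) = 1960 - \left(6 + 2 \cdot 1849\right) = 1960 - \left(6 + 3698\right) = 1960 - 3704 = -1744$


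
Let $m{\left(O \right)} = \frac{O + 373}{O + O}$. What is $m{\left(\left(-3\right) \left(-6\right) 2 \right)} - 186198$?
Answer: $- \frac{13405847}{72} \approx -1.8619 \cdot 10^{5}$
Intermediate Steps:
$m{\left(O \right)} = \frac{373 + O}{2 O}$
$m{\left(\left(-3\right) \left(-6\right) 2 \right)} - 186198 = \frac{373 + \left(-3\right) \left(-6\right) 2}{2 \left(-3\right) \left(-6\right) 2} - 186198 = \frac{373 + 18 \cdot 2}{2 \cdot 18 \cdot 2} - 186198 = \frac{373 + 36}{2 \cdot 36} - 186198 = \frac{1}{2} \cdot \frac{1}{36} \cdot 409 - 186198 = \frac{409}{72} - 186198 = - \frac{13405847}{72}$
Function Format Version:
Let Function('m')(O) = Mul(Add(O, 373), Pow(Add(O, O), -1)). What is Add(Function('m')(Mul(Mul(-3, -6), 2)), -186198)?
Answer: Rational(-13405847, 72) ≈ -1.8619e+5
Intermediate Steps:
Function('m')(O) = Mul(Rational(1, 2), Pow(O, -1), Add(373, O)) (Function('m')(O) = Mul(Add(373, O), Pow(Mul(2, O), -1)) = Mul(Add(373, O), Mul(Rational(1, 2), Pow(O, -1))) = Mul(Rational(1, 2), Pow(O, -1), Add(373, O)))
Add(Function('m')(Mul(Mul(-3, -6), 2)), -186198) = Add(Mul(Rational(1, 2), Pow(Mul(Mul(-3, -6), 2), -1), Add(373, Mul(Mul(-3, -6), 2))), -186198) = Add(Mul(Rational(1, 2), Pow(Mul(18, 2), -1), Add(373, Mul(18, 2))), -186198) = Add(Mul(Rational(1, 2), Pow(36, -1), Add(373, 36)), -186198) = Add(Mul(Rational(1, 2), Rational(1, 36), 409), -186198) = Add(Rational(409, 72), -186198) = Rational(-13405847, 72)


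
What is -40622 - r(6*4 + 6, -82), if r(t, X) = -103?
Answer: -40519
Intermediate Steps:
-40622 - r(6*4 + 6, -82) = -40622 - 1*(-103) = -40622 + 103 = -40519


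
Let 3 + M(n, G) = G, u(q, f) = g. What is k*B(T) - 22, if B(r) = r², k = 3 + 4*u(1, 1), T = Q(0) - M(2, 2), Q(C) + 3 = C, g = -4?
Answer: -74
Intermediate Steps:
Q(C) = -3 + C
u(q, f) = -4
M(n, G) = -3 + G
T = -2 (T = (-3 + 0) - (-3 + 2) = -3 - 1*(-1) = -3 + 1 = -2)
k = -13 (k = 3 + 4*(-4) = 3 - 16 = -13)
k*B(T) - 22 = -13*(-2)² - 22 = -13*4 - 22 = -52 - 22 = -74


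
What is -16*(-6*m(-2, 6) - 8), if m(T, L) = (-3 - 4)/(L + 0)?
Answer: 16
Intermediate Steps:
m(T, L) = -7/L
-16*(-6*m(-2, 6) - 8) = -16*(-(-42)/6 - 8) = -16*(-6*(-7/6) - 8) = -16*(7 - 8) = -16*(-1) = 16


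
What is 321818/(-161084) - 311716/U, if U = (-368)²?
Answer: -837449473/194773568 ≈ -4.2996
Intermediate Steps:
U = 135424
321818/(-161084) - 311716/U = 321818/(-161084) - 311716/135424 = 321818*(-1/161084) - 311716*1/135424 = -22987/11506 - 77929/33856 = -837449473/194773568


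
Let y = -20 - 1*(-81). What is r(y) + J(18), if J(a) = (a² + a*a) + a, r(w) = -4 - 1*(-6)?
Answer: 668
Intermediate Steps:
y = 61 (y = -20 + 81 = 61)
r(w) = 2 (r(w) = -4 + 6 = 2)
J(a) = a + 2*a² (J(a) = (a² + a²) + a = 2*a² + a = a + 2*a²)
r(y) + J(18) = 2 + 18*(1 + 2*18) = 2 + 18*(1 + 36) = 2 + 18*37 = 2 + 666 = 668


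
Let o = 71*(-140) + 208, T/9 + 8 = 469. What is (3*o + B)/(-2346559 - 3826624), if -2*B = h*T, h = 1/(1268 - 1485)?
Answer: 12666915/2679161422 ≈ 0.0047279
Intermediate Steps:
T = 4149 (T = -72 + 9*469 = -72 + 4221 = 4149)
h = -1/217 (h = 1/(-217) = -1/217 ≈ -0.0046083)
B = 4149/434 (B = -(-1)*4149/434 = -½*(-4149/217) = 4149/434 ≈ 9.5599)
o = -9732 (o = -9940 + 208 = -9732)
(3*o + B)/(-2346559 - 3826624) = (3*(-9732) + 4149/434)/(-2346559 - 3826624) = (-29196 + 4149/434)/(-6173183) = -12666915/434*(-1/6173183) = 12666915/2679161422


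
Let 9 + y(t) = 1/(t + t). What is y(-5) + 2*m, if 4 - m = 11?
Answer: -231/10 ≈ -23.100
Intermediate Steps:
m = -7 (m = 4 - 1*11 = 4 - 11 = -7)
y(t) = -9 + 1/(2*t) (y(t) = -9 + 1/(t + t) = -9 + 1/(2*t))
y(-5) + 2*m = (-9 + (½)/(-5)) + 2*(-7) = (-9 + (½)*(-⅕)) - 14 = (-9 - ⅒) - 14 = -91/10 - 14 = -231/10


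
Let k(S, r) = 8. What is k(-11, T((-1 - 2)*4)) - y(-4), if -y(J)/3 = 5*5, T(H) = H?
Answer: 83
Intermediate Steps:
y(J) = -75 (y(J) = -15*5 = -3*25 = -75)
k(-11, T((-1 - 2)*4)) - y(-4) = 8 - 1*(-75) = 8 + 75 = 83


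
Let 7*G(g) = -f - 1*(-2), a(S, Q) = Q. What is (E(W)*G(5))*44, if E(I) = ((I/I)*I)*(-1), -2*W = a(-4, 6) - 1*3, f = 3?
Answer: -66/7 ≈ -9.4286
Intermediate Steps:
W = -3/2 (W = -(6 - 1*3)/2 = -(6 - 3)/2 = -1/2*3 = -3/2 ≈ -1.5000)
G(g) = -1/7 (G(g) = (-1*3 - 1*(-2))/7 = (-3 + 2)/7 = (1/7)*(-1) = -1/7)
E(I) = -I (E(I) = (1*I)*(-1) = I*(-1) = -I)
(E(W)*G(5))*44 = (-1*(-3/2)*(-1/7))*44 = ((3/2)*(-1/7))*44 = -3/14*44 = -66/7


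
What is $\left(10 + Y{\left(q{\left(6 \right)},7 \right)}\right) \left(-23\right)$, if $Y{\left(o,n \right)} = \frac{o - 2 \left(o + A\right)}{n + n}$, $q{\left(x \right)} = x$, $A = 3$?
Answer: $- \frac{1472}{7} \approx -210.29$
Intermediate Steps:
$Y{\left(o,n \right)} = \frac{-6 - o}{2 n}$ ($Y{\left(o,n \right)} = \frac{o - 2 \left(o + 3\right)}{n + n} = \frac{o - 2 \left(3 + o\right)}{2 n} = \left(o - \left(6 + 2 o\right)\right) \frac{1}{2 n} = \left(-6 - o\right) \frac{1}{2 n} = \frac{-6 - o}{2 n}$)
$\left(10 + Y{\left(q{\left(6 \right)},7 \right)}\right) \left(-23\right) = \left(10 + \frac{-6 - 6}{2 \cdot 7}\right) \left(-23\right) = \left(10 + \frac{1}{2} \cdot \frac{1}{7} \left(-6 - 6\right)\right) \left(-23\right) = \left(10 + \frac{1}{2} \cdot \frac{1}{7} \left(-12\right)\right) \left(-23\right) = \left(10 - \frac{6}{7}\right) \left(-23\right) = \frac{64}{7} \left(-23\right) = - \frac{1472}{7}$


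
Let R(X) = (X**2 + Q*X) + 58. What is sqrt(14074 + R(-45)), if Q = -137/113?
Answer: sqrt(207005378)/113 ≈ 127.32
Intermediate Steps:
Q = -137/113 (Q = -137*1/113 = -137/113 ≈ -1.2124)
R(X) = 58 + X**2 - 137*X/113 (R(X) = (X**2 - 137*X/113) + 58 = 58 + X**2 - 137*X/113)
sqrt(14074 + R(-45)) = sqrt(14074 + (58 + (-45)**2 - 137/113*(-45))) = sqrt(14074 + (58 + 2025 + 6165/113)) = sqrt(14074 + 241544/113) = sqrt(1831906/113) = sqrt(207005378)/113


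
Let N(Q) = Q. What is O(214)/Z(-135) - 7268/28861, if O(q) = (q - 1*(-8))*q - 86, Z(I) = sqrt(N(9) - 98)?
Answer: -7268/28861 - 47422*I*sqrt(89)/89 ≈ -0.25183 - 5026.7*I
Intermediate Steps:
Z(I) = I*sqrt(89) (Z(I) = sqrt(9 - 98) = sqrt(-89) = I*sqrt(89))
O(q) = -86 + q*(8 + q) (O(q) = (q + 8)*q - 86 = (8 + q)*q - 86 = q*(8 + q) - 86 = -86 + q*(8 + q))
O(214)/Z(-135) - 7268/28861 = (-86 + 214**2 + 8*214)/((I*sqrt(89))) - 7268/28861 = (-86 + 45796 + 1712)*(-I*sqrt(89)/89) - 7268*1/28861 = 47422*(-I*sqrt(89)/89) - 7268/28861 = -47422*I*sqrt(89)/89 - 7268/28861 = -7268/28861 - 47422*I*sqrt(89)/89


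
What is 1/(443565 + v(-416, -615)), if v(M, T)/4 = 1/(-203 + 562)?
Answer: 359/159239839 ≈ 2.2545e-6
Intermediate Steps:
v(M, T) = 4/359 (v(M, T) = 4/(-203 + 562) = 4/359)
1/(443565 + v(-416, -615)) = 1/(443565 + 4/359) = 1/(159239839/359) = 359/159239839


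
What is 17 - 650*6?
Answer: -3883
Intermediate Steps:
17 - 650*6 = 17 - 50*78 = 17 - 3900 = -3883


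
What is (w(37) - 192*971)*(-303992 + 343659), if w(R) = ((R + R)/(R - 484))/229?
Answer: -756994670549630/102363 ≈ -7.3952e+9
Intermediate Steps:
w(R) = 2*R/(229*(-484 + R)) (w(R) = ((2*R)/(-484 + R))*(1/229) = (2*R/(-484 + R))*(1/229) = 2*R/(229*(-484 + R)))
(w(37) - 192*971)*(-303992 + 343659) = ((2/229)*37/(-484 + 37) - 192*971)*(-303992 + 343659) = ((2/229)*37/(-447) - 186432)*39667 = ((2/229)*37*(-1/447) - 186432)*39667 = (-74/102363 - 186432)*39667 = -19083738890/102363*39667 = -756994670549630/102363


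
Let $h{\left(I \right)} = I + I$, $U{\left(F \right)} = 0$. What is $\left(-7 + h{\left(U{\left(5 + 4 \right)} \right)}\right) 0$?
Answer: $0$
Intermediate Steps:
$h{\left(I \right)} = 2 I$
$\left(-7 + h{\left(U{\left(5 + 4 \right)} \right)}\right) 0 = \left(-7 + 2 \cdot 0\right) 0 = \left(-7 + 0\right) 0 = \left(-7\right) 0 = 0$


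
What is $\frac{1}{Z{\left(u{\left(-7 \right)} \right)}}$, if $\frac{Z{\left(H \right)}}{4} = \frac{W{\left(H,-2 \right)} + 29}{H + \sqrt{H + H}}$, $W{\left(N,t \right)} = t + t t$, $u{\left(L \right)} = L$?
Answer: $- \frac{7}{124} + \frac{i \sqrt{14}}{124} \approx -0.056452 + 0.030175 i$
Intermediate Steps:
$W{\left(N,t \right)} = t + t^{2}$
$Z{\left(H \right)} = \frac{124}{H + \sqrt{2} \sqrt{H}}$ ($Z{\left(H \right)} = 4 \frac{- 2 \left(1 - 2\right) + 29}{H + \sqrt{H + H}} = 4 \frac{\left(-2\right) \left(-1\right) + 29}{H + \sqrt{2 H}} = 4 \frac{2 + 29}{H + \sqrt{2} \sqrt{H}} = 4 \frac{31}{H + \sqrt{2} \sqrt{H}} = \frac{124}{H + \sqrt{2} \sqrt{H}}$)
$\frac{1}{Z{\left(u{\left(-7 \right)} \right)}} = \frac{1}{124 \frac{1}{-7 + \sqrt{2} \sqrt{-7}}} = \frac{1}{124 \frac{1}{-7 + \sqrt{2} i \sqrt{7}}} = \frac{1}{124 \frac{1}{-7 + i \sqrt{14}}} = - \frac{7}{124} + \frac{i \sqrt{14}}{124}$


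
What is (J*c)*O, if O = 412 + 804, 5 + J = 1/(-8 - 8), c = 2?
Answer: -12312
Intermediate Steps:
J = -81/16 (J = -5 + 1/(-8 - 8) = -5 + 1/(-16) = -5 - 1/16 = -81/16 ≈ -5.0625)
O = 1216
(J*c)*O = -81/16*2*1216 = -81/8*1216 = -12312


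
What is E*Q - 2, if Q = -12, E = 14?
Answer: -170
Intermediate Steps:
E*Q - 2 = 14*(-12) - 2 = -168 - 2 = -170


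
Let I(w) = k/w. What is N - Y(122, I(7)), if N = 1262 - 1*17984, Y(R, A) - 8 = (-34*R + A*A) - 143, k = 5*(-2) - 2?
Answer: -609655/49 ≈ -12442.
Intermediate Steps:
k = -12 (k = -10 - 2 = -12)
I(w) = -12/w
Y(R, A) = -135 + A**2 - 34*R (Y(R, A) = 8 + ((-34*R + A*A) - 143) = 8 + ((-34*R + A**2) - 143) = 8 + ((A**2 - 34*R) - 143) = 8 + (-143 + A**2 - 34*R) = -135 + A**2 - 34*R)
N = -16722 (N = 1262 - 17984 = -16722)
N - Y(122, I(7)) = -16722 - (-135 + (-12/7)**2 - 34*122) = -16722 - (-135 + (-12*1/7)**2 - 4148) = -16722 - (-135 + (-12/7)**2 - 4148) = -16722 - (-135 + 144/49 - 4148) = -16722 - 1*(-209723/49) = -16722 + 209723/49 = -609655/49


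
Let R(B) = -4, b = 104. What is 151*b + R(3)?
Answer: 15700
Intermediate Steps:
151*b + R(3) = 151*104 - 4 = 15704 - 4 = 15700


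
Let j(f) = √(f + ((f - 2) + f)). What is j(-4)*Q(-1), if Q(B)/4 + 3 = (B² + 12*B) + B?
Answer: -60*I*√14 ≈ -224.5*I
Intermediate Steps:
Q(B) = -12 + 4*B² + 52*B (Q(B) = -12 + 4*((B² + 12*B) + B) = -12 + 4*(B² + 13*B) = -12 + (4*B² + 52*B) = -12 + 4*B² + 52*B)
j(f) = √(-2 + 3*f) (j(f) = √(f + ((-2 + f) + f)) = √(f + (-2 + 2*f)) = √(-2 + 3*f))
j(-4)*Q(-1) = √(-2 + 3*(-4))*(-12 + 4*(-1)² + 52*(-1)) = √(-2 - 12)*(-12 + 4*1 - 52) = √(-14)*(-12 + 4 - 52) = (I*√14)*(-60) = -60*I*√14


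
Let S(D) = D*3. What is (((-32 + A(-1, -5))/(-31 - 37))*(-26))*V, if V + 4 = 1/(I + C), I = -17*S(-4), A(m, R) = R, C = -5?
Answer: 382395/6766 ≈ 56.517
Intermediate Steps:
S(D) = 3*D
I = 204 (I = -51*(-4) = -17*(-12) = 204)
V = -795/199 (V = -4 + 1/(204 - 5) = -4 + 1/199 = -795/199 ≈ -3.9950)
(((-32 + A(-1, -5))/(-31 - 37))*(-26))*V = (((-32 - 5)/(-31 - 37))*(-26))*(-795/199) = (-37/(-68)*(-26))*(-795/199) = (-37*(-1/68)*(-26))*(-795/199) = ((37/68)*(-26))*(-795/199) = -481/34*(-795/199) = 382395/6766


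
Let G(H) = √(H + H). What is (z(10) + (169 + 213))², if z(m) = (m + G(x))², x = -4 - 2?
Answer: 216100 + 37600*I*√3 ≈ 2.161e+5 + 65125.0*I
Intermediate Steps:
x = -6
G(H) = √2*√H (G(H) = √(2*H) = √2*√H)
z(m) = (m + 2*I*√3)² (z(m) = (m + √2*√(-6))² = (m + √2*(I*√6))² = (m + 2*I*√3)²)
(z(10) + (169 + 213))² = ((10 + 2*I*√3)² + (169 + 213))² = ((10 + 2*I*√3)² + 382)² = (382 + (10 + 2*I*√3)²)²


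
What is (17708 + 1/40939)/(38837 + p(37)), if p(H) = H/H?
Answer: 241649271/529996294 ≈ 0.45595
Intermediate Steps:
p(H) = 1
(17708 + 1/40939)/(38837 + p(37)) = (17708 + 1/40939)/(38837 + 1) = (17708 + 1/40939)/38838 = (724947813/40939)*(1/38838) = 241649271/529996294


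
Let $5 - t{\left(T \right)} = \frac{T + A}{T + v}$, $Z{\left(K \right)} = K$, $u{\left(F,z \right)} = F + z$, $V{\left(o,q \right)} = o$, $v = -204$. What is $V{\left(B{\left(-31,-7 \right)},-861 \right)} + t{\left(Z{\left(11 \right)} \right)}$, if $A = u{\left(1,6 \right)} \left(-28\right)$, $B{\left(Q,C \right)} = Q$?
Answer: $- \frac{5203}{193} \approx -26.959$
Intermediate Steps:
$A = -196$ ($A = \left(1 + 6\right) \left(-28\right) = 7 \left(-28\right) = -196$)
$t{\left(T \right)} = 5 - \frac{-196 + T}{-204 + T}$ ($t{\left(T \right)} = 5 - \frac{T - 196}{T - 204} = 5 - \frac{-196 + T}{-204 + T}$)
$V{\left(B{\left(-31,-7 \right)},-861 \right)} + t{\left(Z{\left(11 \right)} \right)} = -31 + \frac{4 \left(-206 + 11\right)}{-204 + 11} = -31 + 4 \frac{1}{-193} \left(-195\right) = -31 + 4 \left(- \frac{1}{193}\right) \left(-195\right) = -31 + \frac{780}{193} = - \frac{5203}{193}$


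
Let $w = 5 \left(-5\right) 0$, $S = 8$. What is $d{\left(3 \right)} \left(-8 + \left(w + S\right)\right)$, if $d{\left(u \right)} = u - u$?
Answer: $0$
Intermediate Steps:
$w = 0$ ($w = \left(-25\right) 0 = 0$)
$d{\left(u \right)} = 0$
$d{\left(3 \right)} \left(-8 + \left(w + S\right)\right) = 0 \left(-8 + \left(0 + 8\right)\right) = 0 \left(-8 + 8\right) = 0 \cdot 0 = 0$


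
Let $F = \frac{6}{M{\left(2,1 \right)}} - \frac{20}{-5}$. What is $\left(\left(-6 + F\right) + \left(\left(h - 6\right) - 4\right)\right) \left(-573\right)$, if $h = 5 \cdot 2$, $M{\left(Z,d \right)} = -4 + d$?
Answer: $2292$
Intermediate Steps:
$h = 10$
$F = 2$ ($F = \frac{6}{-4 + 1} - \frac{20}{-5} = \frac{6}{-3} - -4 = 6 \left(- \frac{1}{3}\right) + 4 = -2 + 4 = 2$)
$\left(\left(-6 + F\right) + \left(\left(h - 6\right) - 4\right)\right) \left(-573\right) = \left(\left(-6 + 2\right) + \left(\left(10 - 6\right) - 4\right)\right) \left(-573\right) = \left(-4 + \left(4 - 4\right)\right) \left(-573\right) = \left(-4 + 0\right) \left(-573\right) = \left(-4\right) \left(-573\right) = 2292$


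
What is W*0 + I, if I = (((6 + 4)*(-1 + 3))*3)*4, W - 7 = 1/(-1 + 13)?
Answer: 240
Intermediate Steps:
W = 85/12 (W = 7 + 1/(-1 + 13) = 7 + 1/12 = 85/12 ≈ 7.0833)
I = 240 (I = ((10*2)*3)*4 = (20*3)*4 = 60*4 = 240)
W*0 + I = (85/12)*0 + 240 = 0 + 240 = 240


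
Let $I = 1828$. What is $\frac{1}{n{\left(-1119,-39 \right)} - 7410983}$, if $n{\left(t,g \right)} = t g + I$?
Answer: $- \frac{1}{7365514} \approx -1.3577 \cdot 10^{-7}$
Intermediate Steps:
$n{\left(t,g \right)} = 1828 + g t$ ($n{\left(t,g \right)} = t g + 1828 = g t + 1828 = 1828 + g t$)
$\frac{1}{n{\left(-1119,-39 \right)} - 7410983} = \frac{1}{\left(1828 - -43641\right) - 7410983} = \frac{1}{\left(1828 + 43641\right) - 7410983} = \frac{1}{45469 - 7410983} = \frac{1}{-7365514} = - \frac{1}{7365514}$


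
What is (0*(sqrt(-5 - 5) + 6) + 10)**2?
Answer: 100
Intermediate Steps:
(0*(sqrt(-5 - 5) + 6) + 10)**2 = (0*(sqrt(-10) + 6) + 10)**2 = (0*(I*sqrt(10) + 6) + 10)**2 = (0*(6 + I*sqrt(10)) + 10)**2 = (0 + 10)**2 = 10**2 = 100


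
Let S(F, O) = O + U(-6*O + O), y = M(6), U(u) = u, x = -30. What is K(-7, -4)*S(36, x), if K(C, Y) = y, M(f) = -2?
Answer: -240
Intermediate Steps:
y = -2
K(C, Y) = -2
S(F, O) = -4*O (S(F, O) = O + (-6*O + O) = O - 5*O = -4*O)
K(-7, -4)*S(36, x) = -(-8)*(-30) = -2*120 = -240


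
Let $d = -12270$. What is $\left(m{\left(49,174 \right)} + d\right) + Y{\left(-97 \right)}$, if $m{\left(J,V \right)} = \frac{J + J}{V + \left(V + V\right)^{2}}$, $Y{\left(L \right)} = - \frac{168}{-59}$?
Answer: $- \frac{43888201027}{3577701} \approx -12267.0$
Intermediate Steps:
$Y{\left(L \right)} = \frac{168}{59}$ ($Y{\left(L \right)} = \left(-168\right) \left(- \frac{1}{59}\right) = \frac{168}{59}$)
$m{\left(J,V \right)} = \frac{2 J}{V + 4 V^{2}}$ ($m{\left(J,V \right)} = \frac{2 J}{V + \left(2 V\right)^{2}} = \frac{2 J}{V + 4 V^{2}}$)
$\left(m{\left(49,174 \right)} + d\right) + Y{\left(-97 \right)} = \left(2 \cdot 49 \cdot \frac{1}{174} \frac{1}{1 + 4 \cdot 174} - 12270\right) + \frac{168}{59} = \left(2 \cdot 49 \cdot \frac{1}{174} \frac{1}{1 + 696} - 12270\right) + \frac{168}{59} = \left(2 \cdot 49 \cdot \frac{1}{174} \cdot \frac{1}{697} - 12270\right) + \frac{168}{59} = \left(\frac{49}{60639} - 12270\right) + \frac{168}{59} = - \frac{744040481}{60639} + \frac{168}{59} = - \frac{43888201027}{3577701}$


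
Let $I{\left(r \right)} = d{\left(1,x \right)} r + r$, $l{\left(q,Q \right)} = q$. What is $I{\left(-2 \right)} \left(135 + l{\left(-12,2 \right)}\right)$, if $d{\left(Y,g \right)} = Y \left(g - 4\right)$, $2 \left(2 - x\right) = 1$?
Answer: $369$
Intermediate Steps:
$x = \frac{3}{2}$ ($x = 2 - \frac{1}{2} = \frac{3}{2} \approx 1.5$)
$d{\left(Y,g \right)} = Y \left(-4 + g\right)$
$I{\left(r \right)} = - \frac{3 r}{2}$ ($I{\left(r \right)} = 1 \left(-4 + \frac{3}{2}\right) r + r = 1 \left(- \frac{5}{2}\right) r + r = - \frac{5 r}{2} + r = - \frac{3 r}{2}$)
$I{\left(-2 \right)} \left(135 + l{\left(-12,2 \right)}\right) = \left(- \frac{3}{2}\right) \left(-2\right) \left(135 - 12\right) = 3 \cdot 123 = 369$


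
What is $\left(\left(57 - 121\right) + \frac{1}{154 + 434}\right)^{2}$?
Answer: $\frac{1416092161}{345744} \approx 4095.8$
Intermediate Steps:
$\left(\left(57 - 121\right) + \frac{1}{154 + 434}\right)^{2} = \left(\left(57 - 121\right) + \frac{1}{588}\right)^{2} = \left(-64 + \frac{1}{588}\right)^{2} = \left(- \frac{37631}{588}\right)^{2} = \frac{1416092161}{345744}$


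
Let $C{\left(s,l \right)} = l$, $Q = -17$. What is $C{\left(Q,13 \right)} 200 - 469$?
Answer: $2131$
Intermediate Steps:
$C{\left(Q,13 \right)} 200 - 469 = 13 \cdot 200 - 469 = 2600 - 469 = 2131$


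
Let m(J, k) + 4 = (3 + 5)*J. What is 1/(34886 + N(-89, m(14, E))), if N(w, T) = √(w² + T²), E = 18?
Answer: 34886/1217013411 - √19585/1217013411 ≈ 2.8550e-5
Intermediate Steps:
m(J, k) = -4 + 8*J (m(J, k) = -4 + (3 + 5)*J = -4 + 8*J)
N(w, T) = √(T² + w²)
1/(34886 + N(-89, m(14, E))) = 1/(34886 + √((-4 + 8*14)² + (-89)²)) = 1/(34886 + √((-4 + 112)² + 7921)) = 1/(34886 + √(108² + 7921)) = 1/(34886 + √(11664 + 7921)) = 1/(34886 + √19585)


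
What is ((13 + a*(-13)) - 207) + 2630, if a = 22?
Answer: 2150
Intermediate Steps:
((13 + a*(-13)) - 207) + 2630 = ((13 + 22*(-13)) - 207) + 2630 = ((13 - 286) - 207) + 2630 = (-273 - 207) + 2630 = -480 + 2630 = 2150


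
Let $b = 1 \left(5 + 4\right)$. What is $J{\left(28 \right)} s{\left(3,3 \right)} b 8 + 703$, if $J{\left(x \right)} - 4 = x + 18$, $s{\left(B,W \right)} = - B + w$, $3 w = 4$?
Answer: $-5297$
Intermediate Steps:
$w = \frac{4}{3}$ ($w = \frac{1}{3} \cdot 4 = \frac{4}{3} \approx 1.3333$)
$s{\left(B,W \right)} = \frac{4}{3} - B$ ($s{\left(B,W \right)} = - B + \frac{4}{3} = \frac{4}{3} - B$)
$b = 9$ ($b = 1 \cdot 9 = 9$)
$J{\left(x \right)} = 22 + x$ ($J{\left(x \right)} = 4 + \left(x + 18\right) = 4 + \left(18 + x\right) = 22 + x$)
$J{\left(28 \right)} s{\left(3,3 \right)} b 8 + 703 = \left(22 + 28\right) \left(\frac{4}{3} - 3\right) 9 \cdot 8 + 703 = 50 \left(\frac{4}{3} - 3\right) 9 \cdot 8 + 703 = 50 \left(- \frac{5}{3}\right) 9 \cdot 8 + 703 = 50 \left(\left(-15\right) 8\right) + 703 = 50 \left(-120\right) + 703 = -6000 + 703 = -5297$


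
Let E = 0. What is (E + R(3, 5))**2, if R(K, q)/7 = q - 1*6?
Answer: 49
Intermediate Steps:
R(K, q) = -42 + 7*q (R(K, q) = 7*(q - 1*6) = 7*(q - 6) = 7*(-6 + q) = -42 + 7*q)
(E + R(3, 5))**2 = (0 + (-42 + 7*5))**2 = (0 + (-42 + 35))**2 = (0 - 7)**2 = (-7)**2 = 49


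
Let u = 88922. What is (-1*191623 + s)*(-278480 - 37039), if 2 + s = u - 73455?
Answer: 55581196002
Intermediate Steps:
s = 15465 (s = -2 + (88922 - 73455) = -2 + 15467 = 15465)
(-1*191623 + s)*(-278480 - 37039) = (-1*191623 + 15465)*(-278480 - 37039) = (-191623 + 15465)*(-315519) = -176158*(-315519) = 55581196002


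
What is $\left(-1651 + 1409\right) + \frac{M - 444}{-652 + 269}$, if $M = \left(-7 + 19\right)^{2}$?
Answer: $- \frac{92386}{383} \approx -241.22$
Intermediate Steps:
$M = 144$ ($M = 12^{2} = 144$)
$\left(-1651 + 1409\right) + \frac{M - 444}{-652 + 269} = \left(-1651 + 1409\right) + \frac{144 - 444}{-652 + 269} = -242 - \frac{300}{-383} = -242 - - \frac{300}{383} = -242 + \frac{300}{383} = - \frac{92386}{383}$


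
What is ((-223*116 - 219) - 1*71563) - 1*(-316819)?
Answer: 219169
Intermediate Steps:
((-223*116 - 219) - 1*71563) - 1*(-316819) = ((-25868 - 219) - 71563) + 316819 = (-26087 - 71563) + 316819 = -97650 + 316819 = 219169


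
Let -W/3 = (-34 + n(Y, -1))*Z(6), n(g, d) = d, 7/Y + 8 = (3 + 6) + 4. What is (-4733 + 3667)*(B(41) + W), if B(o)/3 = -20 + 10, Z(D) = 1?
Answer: -79950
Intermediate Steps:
Y = 7/5 (Y = 7/(-8 + ((3 + 6) + 4)) = 7/(-8 + (9 + 4)) = 7/(-8 + 13) = 7/5 ≈ 1.4000)
W = 105 (W = -3*(-34 - 1) = -(-105) = -3*(-35) = 105)
B(o) = -30 (B(o) = 3*(-20 + 10) = 3*(-10) = -30)
(-4733 + 3667)*(B(41) + W) = (-4733 + 3667)*(-30 + 105) = -1066*75 = -79950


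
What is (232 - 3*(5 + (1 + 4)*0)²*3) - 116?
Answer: -109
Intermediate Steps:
(232 - 3*(5 + (1 + 4)*0)²*3) - 116 = (232 - 3*(5 + 5*0)²*3) - 116 = (232 - 3*(5 + 0)²*3) - 116 = (232 - 3*5²*3) - 116 = (232 - 3*25*3) - 116 = (232 - 75*3) - 116 = (232 - 225) - 116 = 7 - 116 = -109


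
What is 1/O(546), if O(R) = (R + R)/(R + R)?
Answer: 1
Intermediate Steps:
O(R) = 1 (O(R) = (2*R)/((2*R)) = (2*R)*(1/(2*R)) = 1)
1/O(546) = 1/1 = 1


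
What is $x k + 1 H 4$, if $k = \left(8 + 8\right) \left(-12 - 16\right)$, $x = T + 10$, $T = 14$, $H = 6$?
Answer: $-10728$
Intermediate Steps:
$x = 24$ ($x = 14 + 10 = 24$)
$k = -448$ ($k = 16 \left(-28\right) = -448$)
$x k + 1 H 4 = 24 \left(-448\right) + 1 \cdot 6 \cdot 4 = -10752 + 6 \cdot 4 = -10752 + 24 = -10728$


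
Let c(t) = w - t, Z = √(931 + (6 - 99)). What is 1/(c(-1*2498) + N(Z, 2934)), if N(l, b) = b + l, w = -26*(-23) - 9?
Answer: 6021/36251603 - √838/36251603 ≈ 0.00016529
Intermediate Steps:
Z = √838 (Z = √(931 - 93) = √838 ≈ 28.948)
w = 589 (w = 598 - 9 = 589)
c(t) = 589 - t
1/(c(-1*2498) + N(Z, 2934)) = 1/((589 - (-1)*2498) + (2934 + √838)) = 1/((589 - 1*(-2498)) + (2934 + √838)) = 1/((589 + 2498) + (2934 + √838)) = 1/(3087 + (2934 + √838)) = 1/(6021 + √838)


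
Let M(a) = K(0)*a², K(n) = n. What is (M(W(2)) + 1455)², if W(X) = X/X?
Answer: 2117025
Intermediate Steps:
W(X) = 1
M(a) = 0 (M(a) = 0*a² = 0)
(M(W(2)) + 1455)² = (0 + 1455)² = 1455² = 2117025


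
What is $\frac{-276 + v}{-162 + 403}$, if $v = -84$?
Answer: $- \frac{360}{241} \approx -1.4938$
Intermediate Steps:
$\frac{-276 + v}{-162 + 403} = \frac{-276 - 84}{-162 + 403} = - \frac{360}{241}$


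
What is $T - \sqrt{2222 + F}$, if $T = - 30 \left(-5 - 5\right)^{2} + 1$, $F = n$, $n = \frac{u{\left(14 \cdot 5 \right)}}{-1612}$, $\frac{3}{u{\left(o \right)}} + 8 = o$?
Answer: $-2999 - \frac{\sqrt{5773964690}}{1612} \approx -3046.1$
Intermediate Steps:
$u{\left(o \right)} = \frac{3}{-8 + o}$
$n = - \frac{3}{99944}$ ($n = \frac{3 \frac{1}{-8 + 14 \cdot 5}}{-1612} = \frac{3}{-8 + 70} \left(- \frac{1}{1612}\right) = \frac{3}{62} \left(- \frac{1}{1612}\right) = - \frac{3}{99944} \approx -3.0017 \cdot 10^{-5}$)
$F = - \frac{3}{99944} \approx -3.0017 \cdot 10^{-5}$
$T = -2999$ ($T = - 30 \left(-10\right)^{2} + 1 = \left(-30\right) 100 + 1 = -3000 + 1 = -2999$)
$T - \sqrt{2222 + F} = -2999 - \sqrt{2222 - \frac{3}{99944}} = -2999 - \sqrt{\frac{222075565}{99944}} = -2999 - \frac{\sqrt{5773964690}}{1612}$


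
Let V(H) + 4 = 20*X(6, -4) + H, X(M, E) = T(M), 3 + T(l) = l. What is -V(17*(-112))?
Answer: 1848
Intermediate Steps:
T(l) = -3 + l
X(M, E) = -3 + M
V(H) = 56 + H (V(H) = -4 + (20*(-3 + 6) + H) = -4 + (20*3 + H) = -4 + (60 + H) = 56 + H)
-V(17*(-112)) = -(56 + 17*(-112)) = -(56 - 1904) = -1*(-1848) = 1848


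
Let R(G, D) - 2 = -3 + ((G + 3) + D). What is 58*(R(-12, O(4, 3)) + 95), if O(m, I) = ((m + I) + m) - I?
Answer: 5394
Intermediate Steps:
O(m, I) = 2*m (O(m, I) = ((I + m) + m) - I = (I + 2*m) - I = 2*m)
R(G, D) = 2 + D + G (R(G, D) = 2 + (-3 + ((G + 3) + D)) = 2 + (-3 + ((3 + G) + D)) = 2 + (-3 + (3 + D + G)) = 2 + (D + G) = 2 + D + G)
58*(R(-12, O(4, 3)) + 95) = 58*((2 + 2*4 - 12) + 95) = 58*((2 + 8 - 12) + 95) = 58*(-2 + 95) = 58*93 = 5394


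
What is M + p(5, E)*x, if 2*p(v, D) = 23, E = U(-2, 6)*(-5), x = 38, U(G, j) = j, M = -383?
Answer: 54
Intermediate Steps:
E = -30 (E = 6*(-5) = -30)
p(v, D) = 23/2 (p(v, D) = (½)*23 = 23/2)
M + p(5, E)*x = -383 + (23/2)*38 = -383 + 437 = 54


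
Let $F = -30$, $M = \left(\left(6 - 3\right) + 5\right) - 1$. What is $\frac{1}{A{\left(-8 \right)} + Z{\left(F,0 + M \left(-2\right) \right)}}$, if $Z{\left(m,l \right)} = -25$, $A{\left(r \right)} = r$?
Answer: $- \frac{1}{33} \approx -0.030303$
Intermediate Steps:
$M = 7$ ($M = \left(3 + 5\right) - 1 = 8 - 1 = 7$)
$\frac{1}{A{\left(-8 \right)} + Z{\left(F,0 + M \left(-2\right) \right)}} = \frac{1}{-8 - 25} = \frac{1}{-33} = - \frac{1}{33}$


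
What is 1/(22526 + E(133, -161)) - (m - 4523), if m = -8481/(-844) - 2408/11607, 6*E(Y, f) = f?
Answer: 5968438750620503/1322452598460 ≈ 4513.2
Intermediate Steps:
E(Y, f) = f/6
m = 96406615/9796308 (m = -8481*(-1/844) - 2408*1/11607 = 8481/844 - 2408/11607 = 96406615/9796308 ≈ 9.8411)
1/(22526 + E(133, -161)) - (m - 4523) = 1/(22526 + (⅙)*(-161)) - (96406615/9796308 - 4523) = 1/(22526 - 161/6) - 1*(-44212294469/9796308) = 1/(134995/6) + 44212294469/9796308 = 6/134995 + 44212294469/9796308 = 5968438750620503/1322452598460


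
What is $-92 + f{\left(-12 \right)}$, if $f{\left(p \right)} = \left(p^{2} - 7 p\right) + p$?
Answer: $124$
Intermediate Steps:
$f{\left(p \right)} = p^{2} - 6 p$
$-92 + f{\left(-12 \right)} = -92 - 12 \left(-6 - 12\right) = -92 - -216 = -92 + 216 = 124$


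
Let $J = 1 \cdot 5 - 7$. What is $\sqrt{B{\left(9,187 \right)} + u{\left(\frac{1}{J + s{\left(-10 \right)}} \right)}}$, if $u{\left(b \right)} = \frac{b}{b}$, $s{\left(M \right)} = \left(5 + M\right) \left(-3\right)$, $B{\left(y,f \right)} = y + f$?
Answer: $\sqrt{197} \approx 14.036$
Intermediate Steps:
$B{\left(y,f \right)} = f + y$
$J = -2$ ($J = 5 - 7 = -2$)
$s{\left(M \right)} = -15 - 3 M$
$u{\left(b \right)} = 1$
$\sqrt{B{\left(9,187 \right)} + u{\left(\frac{1}{J + s{\left(-10 \right)}} \right)}} = \sqrt{\left(187 + 9\right) + 1} = \sqrt{196 + 1} = \sqrt{197}$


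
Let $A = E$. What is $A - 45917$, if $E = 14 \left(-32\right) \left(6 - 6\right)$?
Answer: $-45917$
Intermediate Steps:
$E = 0$ ($E = \left(-448\right) 0 = 0$)
$A = 0$
$A - 45917 = 0 - 45917 = -45917$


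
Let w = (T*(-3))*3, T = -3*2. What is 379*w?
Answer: 20466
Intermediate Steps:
T = -6
w = 54 (w = -6*(-3)*3 = 18*3 = 54)
379*w = 379*54 = 20466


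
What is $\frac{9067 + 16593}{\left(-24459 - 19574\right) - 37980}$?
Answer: $- \frac{25660}{82013} \approx -0.31288$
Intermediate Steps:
$\frac{9067 + 16593}{\left(-24459 - 19574\right) - 37980} = \frac{25660}{\left(-24459 - 19574\right) - 37980} = \frac{25660}{-44033 - 37980} = \frac{25660}{-82013} = 25660 \left(- \frac{1}{82013}\right) = - \frac{25660}{82013}$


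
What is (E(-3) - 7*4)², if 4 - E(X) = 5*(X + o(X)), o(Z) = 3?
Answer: 576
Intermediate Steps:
E(X) = -11 - 5*X (E(X) = 4 - 5*(X + 3) = 4 - 5*(3 + X) = 4 - (15 + 5*X) = 4 + (-15 - 5*X) = -11 - 5*X)
(E(-3) - 7*4)² = ((-11 - 5*(-3)) - 7*4)² = ((-11 + 15) - 28)² = (4 - 28)² = (-24)² = 576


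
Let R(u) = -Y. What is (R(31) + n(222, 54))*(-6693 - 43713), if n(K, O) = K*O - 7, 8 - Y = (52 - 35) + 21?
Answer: -605426466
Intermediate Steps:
Y = -30 (Y = 8 - ((52 - 35) + 21) = 8 - (17 + 21) = 8 - 1*38 = 8 - 38 = -30)
n(K, O) = -7 + K*O
R(u) = 30 (R(u) = -1*(-30) = 30)
(R(31) + n(222, 54))*(-6693 - 43713) = (30 + (-7 + 222*54))*(-6693 - 43713) = (30 + (-7 + 11988))*(-50406) = (30 + 11981)*(-50406) = 12011*(-50406) = -605426466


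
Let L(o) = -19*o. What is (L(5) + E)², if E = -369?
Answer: 215296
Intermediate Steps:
(L(5) + E)² = (-19*5 - 369)² = (-95 - 369)² = (-464)² = 215296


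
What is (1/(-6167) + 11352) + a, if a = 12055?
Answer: 144350968/6167 ≈ 23407.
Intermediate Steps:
(1/(-6167) + 11352) + a = (1/(-6167) + 11352) + 12055 = (-1/6167 + 11352) + 12055 = 70007783/6167 + 12055 = 144350968/6167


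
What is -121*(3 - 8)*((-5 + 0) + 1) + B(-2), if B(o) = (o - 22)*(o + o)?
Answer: -2324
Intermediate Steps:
B(o) = 2*o*(-22 + o) (B(o) = (-22 + o)*(2*o) = 2*o*(-22 + o))
-121*(3 - 8)*((-5 + 0) + 1) + B(-2) = -121*(3 - 8)*((-5 + 0) + 1) + 2*(-2)*(-22 - 2) = -(-605)*(-5 + 1) + 2*(-2)*(-24) = -(-605)*(-4) + 96 = -121*20 + 96 = -2420 + 96 = -2324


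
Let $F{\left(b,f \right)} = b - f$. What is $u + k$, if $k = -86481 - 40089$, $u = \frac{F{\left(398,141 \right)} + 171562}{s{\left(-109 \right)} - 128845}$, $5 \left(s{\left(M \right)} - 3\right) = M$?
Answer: $- \frac{9061368325}{71591} \approx -1.2657 \cdot 10^{5}$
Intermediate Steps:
$s{\left(M \right)} = 3 + \frac{M}{5}$
$u = - \frac{95455}{71591}$ ($u = \frac{\left(398 - 141\right) + 171562}{\left(3 + \frac{1}{5} \left(-109\right)\right) - 128845} = \frac{\left(398 - 141\right) + 171562}{\left(3 - \frac{109}{5}\right) - 128845} = \frac{257 + 171562}{- \frac{94}{5} - 128845} = \frac{171819}{- \frac{644319}{5}} = 171819 \left(- \frac{5}{644319}\right) = - \frac{95455}{71591} \approx -1.3333$)
$k = -126570$ ($k = -86481 - 40089 = -126570$)
$u + k = - \frac{95455}{71591} - 126570 = - \frac{9061368325}{71591}$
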